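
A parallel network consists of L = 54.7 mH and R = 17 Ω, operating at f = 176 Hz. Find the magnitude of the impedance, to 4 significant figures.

ω = 2πf = 1106 rad/s
X_L = ωL = 60.49 Ω
Parallel: admittances add. Y = 1/R + 1/(jωL)
Y = (0.05882 − j0.01653) S
|Y| = 0.06110 S → |Z| = 1/|Y| = 16.37 Ω, ∠Z = −∠Y = 15.70°

16.37 Ω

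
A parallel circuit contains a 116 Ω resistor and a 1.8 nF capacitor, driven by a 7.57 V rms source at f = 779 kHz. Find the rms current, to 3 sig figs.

ω = 2πf = 4.895e+06 rad/s
X_C = 1/(ωC) = 114 Ω
Parallel: admittances add. Y = 1/R + jωC
Y = (0.00862 + j0.00881) S
|Y| = 0.0123 S → |Z| = 1/|Y| = 81.1 Ω, ∠Z = −∠Y = -45.6°
I = V/|Z| = 7.57/81.1 = 93.3 mA

93.3 mA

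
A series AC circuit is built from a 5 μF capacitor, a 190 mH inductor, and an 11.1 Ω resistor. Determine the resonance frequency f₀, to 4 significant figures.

ω₀ = 1/√(LC) = 1/√(0.19 × 5e-06) = 1026 rad/s
f₀ = ω₀/(2π) = 163.3 Hz

163.3 Hz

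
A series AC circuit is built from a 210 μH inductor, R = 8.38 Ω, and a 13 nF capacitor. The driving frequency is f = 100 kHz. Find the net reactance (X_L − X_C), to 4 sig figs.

ω = 2πf = 628300 rad/s
X_L = ωL = 131.9 Ω
X_C = 1/(ωC) = 122.4 Ω
X = 131.9 − 122.4 = 9.520 Ω

9.520 Ω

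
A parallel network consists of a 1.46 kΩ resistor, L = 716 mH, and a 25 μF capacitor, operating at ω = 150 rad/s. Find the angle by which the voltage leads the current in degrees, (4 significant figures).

82.98°

X_L = ωL = 107.4 Ω
X_C = 1/(ωC) = 266.7 Ω
Parallel: admittances add. Y = 1/R + 1/(jωL) + jωC
Y = (0.0006849 − j0.005561) S
|Y| = 0.005603 S → |Z| = 1/|Y| = 178.5 Ω, ∠Z = −∠Y = 82.98°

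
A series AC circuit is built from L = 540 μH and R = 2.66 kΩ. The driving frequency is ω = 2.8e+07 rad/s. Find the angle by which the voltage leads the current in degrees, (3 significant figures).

X_L = ωL = 15100 Ω
Z = 2660 + j15100 Ω
|Z| = √(2660² + 15100²) = 15400 Ω
∠Z = arctan(15100/2660) = 80.0°

80.0°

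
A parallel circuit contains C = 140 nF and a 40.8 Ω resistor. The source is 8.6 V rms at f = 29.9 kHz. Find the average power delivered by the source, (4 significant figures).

ω = 2πf = 187900 rad/s
X_C = 1/(ωC) = 38.02 Ω
Parallel: admittances add. Y = 1/R + jωC
Y = (0.02451 + j0.02630) S
|Y| = 0.03595 S → |Z| = 1/|Y| = 27.82 Ω, ∠Z = −∠Y = -47.02°
I = V/|Z| = 309.2 mA
P = VI cos φ = 8.6 × 0.3092 × cos(-47.02°) = 1.813 W

1.813 W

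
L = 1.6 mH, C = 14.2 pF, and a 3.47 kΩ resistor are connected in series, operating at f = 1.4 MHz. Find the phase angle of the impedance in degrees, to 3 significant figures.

ω = 2πf = 8.796e+06 rad/s
X_L = ωL = 14100 Ω
X_C = 1/(ωC) = 8010 Ω
Net reactance X = X_L − X_C = 6070 Ω
Z = 3470 + j6070 Ω
|Z| = √(3470² + 6070²) = 6990 Ω
∠Z = arctan(6070/3470) = 60.2°

60.2°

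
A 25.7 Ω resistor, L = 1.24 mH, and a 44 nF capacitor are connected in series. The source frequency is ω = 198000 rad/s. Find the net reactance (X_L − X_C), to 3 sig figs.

X_L = ωL = 246 Ω
X_C = 1/(ωC) = 115 Ω
X = 246 − 115 = 131 Ω

131 Ω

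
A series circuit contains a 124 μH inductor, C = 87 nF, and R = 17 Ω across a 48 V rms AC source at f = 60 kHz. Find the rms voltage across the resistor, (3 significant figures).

34.7 V

ω = 2πf = 377000 rad/s
X_L = ωL = 46.7 Ω
X_C = 1/(ωC) = 30.5 Ω
Net reactance X = X_L − X_C = 16.3 Ω
Z = 17.0 + j16.3 Ω
|Z| = √(17.0² + 16.3²) = 23.5 Ω
I = V/|Z| = 2.04 A
V_R = I·|Z_R| = 2.04 × 17.0 = 34.7 V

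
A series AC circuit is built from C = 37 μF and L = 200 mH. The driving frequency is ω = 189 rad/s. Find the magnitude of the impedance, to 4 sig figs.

X_L = ωL = 37.80 Ω
X_C = 1/(ωC) = 143.0 Ω
Net reactance X = X_L − X_C = -105.2 Ω
Z = − j105.2 Ω
|Z| = √(0² + 105.2²) = 105.2 Ω

105.2 Ω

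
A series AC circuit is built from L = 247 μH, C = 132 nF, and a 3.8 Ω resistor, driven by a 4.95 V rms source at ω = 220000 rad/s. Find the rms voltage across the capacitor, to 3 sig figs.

X_L = ωL = 54.3 Ω
X_C = 1/(ωC) = 34.4 Ω
Net reactance X = X_L − X_C = 19.9 Ω
Z = 3.80 + j19.9 Ω
|Z| = √(3.80² + 19.9²) = 20.3 Ω
I = V/|Z| = 244 mA
V_C = I·|Z_C| = 0.244 × 34.4 = 8.41 V

8.41 V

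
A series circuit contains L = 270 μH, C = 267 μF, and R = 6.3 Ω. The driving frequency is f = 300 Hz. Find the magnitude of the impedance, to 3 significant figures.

ω = 2πf = 1885 rad/s
X_L = ωL = 0.509 Ω
X_C = 1/(ωC) = 1.99 Ω
Net reactance X = X_L − X_C = -1.48 Ω
Z = 6.30 − j1.48 Ω
|Z| = √(6.30² + 1.48²) = 6.47 Ω

6.47 Ω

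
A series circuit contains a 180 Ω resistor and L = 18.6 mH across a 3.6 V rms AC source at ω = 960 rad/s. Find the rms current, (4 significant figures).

X_L = ωL = 17.86 Ω
Z = 180.0 + j17.86 Ω
|Z| = √(180.0² + 17.86²) = 180.9 Ω
I = V/|Z| = 3.6/180.9 = 19.90 mA

19.90 mA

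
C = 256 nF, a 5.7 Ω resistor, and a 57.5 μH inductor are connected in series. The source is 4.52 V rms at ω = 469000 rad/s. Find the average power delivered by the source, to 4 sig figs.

306.5 mW

X_L = ωL = 26.97 Ω
X_C = 1/(ωC) = 8.329 Ω
Net reactance X = X_L − X_C = 18.64 Ω
Z = 5.700 + j18.64 Ω
|Z| = √(5.700² + 18.64²) = 19.49 Ω
∠Z = arctan(18.64/5.700) = 73.00°
I = V/|Z| = 231.9 mA
P = VI cos φ = 4.52 × 0.2319 × cos(73.00°) = 306.5 mW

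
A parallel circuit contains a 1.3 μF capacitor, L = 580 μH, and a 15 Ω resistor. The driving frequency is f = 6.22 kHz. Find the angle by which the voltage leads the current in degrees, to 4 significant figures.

ω = 2πf = 39080 rad/s
X_L = ωL = 22.67 Ω
X_C = 1/(ωC) = 19.68 Ω
Parallel: admittances add. Y = 1/R + 1/(jωL) + jωC
Y = (0.06667 + j0.006689) S
|Y| = 0.06700 S → |Z| = 1/|Y| = 14.93 Ω, ∠Z = −∠Y = -5.730°

-5.730°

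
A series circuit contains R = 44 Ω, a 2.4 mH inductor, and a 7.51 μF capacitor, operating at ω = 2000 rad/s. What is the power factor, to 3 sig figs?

0.580

X_L = ωL = 4.80 Ω
X_C = 1/(ωC) = 66.6 Ω
Net reactance X = X_L − X_C = -61.8 Ω
Z = 44.0 − j61.8 Ω
|Z| = √(44.0² + 61.8²) = 75.8 Ω
∠Z = arctan(-61.8/44.0) = -54.5°
cos φ = cos(-54.5°) = 0.580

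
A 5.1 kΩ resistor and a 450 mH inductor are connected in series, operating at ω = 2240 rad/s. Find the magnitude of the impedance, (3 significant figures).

5200 Ω

X_L = ωL = 1010 Ω
Z = 5100 + j1010 Ω
|Z| = √(5100² + 1010²) = 5200 Ω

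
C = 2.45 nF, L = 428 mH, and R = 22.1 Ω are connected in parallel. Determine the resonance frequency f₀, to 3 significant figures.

4.91 kHz

ω₀ = 1/√(LC) = 1/√(0.428 × 2.45e-09) = 30880 rad/s
f₀ = ω₀/(2π) = 4.91 kHz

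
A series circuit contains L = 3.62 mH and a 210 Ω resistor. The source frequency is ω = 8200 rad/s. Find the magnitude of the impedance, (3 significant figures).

212 Ω

X_L = ωL = 29.7 Ω
Z = 210 + j29.7 Ω
|Z| = √(210² + 29.7²) = 212 Ω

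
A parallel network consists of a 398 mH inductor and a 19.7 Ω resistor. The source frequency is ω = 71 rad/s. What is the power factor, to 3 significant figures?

X_L = ωL = 28.3 Ω
Parallel: admittances add. Y = 1/R + 1/(jωL)
Y = (0.0508 − j0.0354) S
|Y| = 0.0619 S → |Z| = 1/|Y| = 16.2 Ω, ∠Z = −∠Y = 34.9°
cos φ = cos(34.9°) = 0.820

0.820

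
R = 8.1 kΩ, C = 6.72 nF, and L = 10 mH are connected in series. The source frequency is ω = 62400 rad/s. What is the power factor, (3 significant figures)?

0.977

X_L = ωL = 624 Ω
X_C = 1/(ωC) = 2380 Ω
Net reactance X = X_L − X_C = -1760 Ω
Z = 8100 − j1760 Ω
|Z| = √(8100² + 1760²) = 8290 Ω
∠Z = arctan(-1760/8100) = -12.3°
cos φ = cos(-12.3°) = 0.977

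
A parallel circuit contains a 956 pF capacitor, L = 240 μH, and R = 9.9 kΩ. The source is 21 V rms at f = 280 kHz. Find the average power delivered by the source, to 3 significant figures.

44.5 mW

ω = 2πf = 1.759e+06 rad/s
X_L = ωL = 422 Ω
X_C = 1/(ωC) = 595 Ω
Parallel: admittances add. Y = 1/R + 1/(jωL) + jωC
Y = (0.000101 − j0.000686) S
|Y| = 0.000694 S → |Z| = 1/|Y| = 1440 Ω, ∠Z = −∠Y = 81.6°
I = V/|Z| = 14.6 mA
P = VI cos φ = 21 × 0.0146 × cos(81.6°) = 44.5 mW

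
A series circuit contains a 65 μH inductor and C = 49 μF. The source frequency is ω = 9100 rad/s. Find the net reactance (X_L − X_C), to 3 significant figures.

X_L = ωL = 0.591 Ω
X_C = 1/(ωC) = 2.24 Ω
X = 0.591 − 2.24 = -1.65 Ω

-1.65 Ω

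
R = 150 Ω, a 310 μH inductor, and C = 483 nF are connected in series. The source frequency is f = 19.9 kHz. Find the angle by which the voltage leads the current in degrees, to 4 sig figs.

ω = 2πf = 125000 rad/s
X_L = ωL = 38.76 Ω
X_C = 1/(ωC) = 16.56 Ω
Net reactance X = X_L − X_C = 22.20 Ω
Z = 150.0 + j22.20 Ω
|Z| = √(150.0² + 22.20²) = 151.6 Ω
∠Z = arctan(22.20/150.0) = 8.420°

8.420°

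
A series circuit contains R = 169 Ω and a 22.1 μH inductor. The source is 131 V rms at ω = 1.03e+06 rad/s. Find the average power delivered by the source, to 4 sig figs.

99.73 W

X_L = ωL = 22.76 Ω
Z = 169.0 + j22.76 Ω
|Z| = √(169.0² + 22.76²) = 170.5 Ω
∠Z = arctan(22.76/169.0) = 7.671°
I = V/|Z| = 768.2 mA
P = VI cos φ = 131 × 0.7682 × cos(7.671°) = 99.73 W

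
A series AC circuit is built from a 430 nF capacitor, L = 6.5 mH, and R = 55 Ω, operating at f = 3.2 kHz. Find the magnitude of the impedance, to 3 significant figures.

ω = 2πf = 20110 rad/s
X_L = ωL = 131 Ω
X_C = 1/(ωC) = 116 Ω
Net reactance X = X_L − X_C = 15.0 Ω
Z = 55.0 + j15.0 Ω
|Z| = √(55.0² + 15.0²) = 57.0 Ω

57.0 Ω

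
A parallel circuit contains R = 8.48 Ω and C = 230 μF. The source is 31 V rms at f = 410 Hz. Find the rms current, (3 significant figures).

ω = 2πf = 2576 rad/s
X_C = 1/(ωC) = 1.69 Ω
Parallel: admittances add. Y = 1/R + jωC
Y = (0.118 + j0.593) S
|Y| = 0.604 S → |Z| = 1/|Y| = 1.66 Ω, ∠Z = −∠Y = -78.7°
I = V/|Z| = 31/1.66 = 18.7 A

18.7 A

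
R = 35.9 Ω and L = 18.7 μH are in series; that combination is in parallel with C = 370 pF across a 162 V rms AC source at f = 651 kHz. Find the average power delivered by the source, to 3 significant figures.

132 W

ω = 2πf = 4.09e+06 rad/s
X_L = ωL = 76.5 Ω
X_C = 1/(ωC) = 661 Ω
Branch 1 (R+jX_L): Z₁ = 35.9 + j76.5 Ω, |Z₁| = 84.5 Ω
Branch 2 (−jX_C): Z₂ = −j661 Ω
Parallel: Z = Z₁Z₂/(Z₁+Z₂), |Z| = 95.4 Ω, ∠Z = 61.3°
I = V/|Z| = 1.70 A
P = VI cos φ = 162 × 1.70 × cos(61.3°) = 132 W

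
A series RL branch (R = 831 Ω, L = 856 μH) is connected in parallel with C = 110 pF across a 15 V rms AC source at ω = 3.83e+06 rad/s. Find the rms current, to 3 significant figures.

2.30 mA

X_L = ωL = 3280 Ω
X_C = 1/(ωC) = 2370 Ω
Branch 1 (R+jX_L): Z₁ = 831 + j3280 Ω, |Z₁| = 3380 Ω
Branch 2 (−jX_C): Z₂ = −j2370 Ω
Parallel: Z = Z₁Z₂/(Z₁+Z₂), |Z| = 6530 Ω, ∠Z = -61.7°
I = V/|Z| = 15/6530 = 2.30 mA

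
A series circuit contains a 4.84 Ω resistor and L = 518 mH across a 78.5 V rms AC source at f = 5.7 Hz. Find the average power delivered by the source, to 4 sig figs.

81.14 W

ω = 2πf = 35.81 rad/s
X_L = ωL = 18.55 Ω
Z = 4.840 + j18.55 Ω
|Z| = √(4.840² + 18.55²) = 19.17 Ω
∠Z = arctan(18.55/4.840) = 75.38°
I = V/|Z| = 4.094 A
P = VI cos φ = 78.5 × 4.094 × cos(75.38°) = 81.14 W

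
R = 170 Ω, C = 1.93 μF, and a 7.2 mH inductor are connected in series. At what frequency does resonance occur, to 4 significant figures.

1.350 kHz

ω₀ = 1/√(LC) = 1/√(0.0072 × 1.93e-06) = 8483 rad/s
f₀ = ω₀/(2π) = 1.350 kHz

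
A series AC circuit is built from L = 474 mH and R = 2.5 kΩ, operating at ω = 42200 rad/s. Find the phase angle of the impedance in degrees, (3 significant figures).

82.9°

X_L = ωL = 20000 Ω
Z = 2500 + j20000 Ω
|Z| = √(2500² + 20000²) = 20200 Ω
∠Z = arctan(20000/2500) = 82.9°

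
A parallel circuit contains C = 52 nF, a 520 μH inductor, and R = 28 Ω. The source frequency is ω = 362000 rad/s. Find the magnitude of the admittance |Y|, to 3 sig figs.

X_L = ωL = 188 Ω
X_C = 1/(ωC) = 53.1 Ω
Parallel: admittances add. Y = 1/R + 1/(jωL) + jωC
Y = (0.0357 + j0.0135) S
|Y| = 0.0382 S → |Z| = 1/|Y| = 26.2 Ω, ∠Z = −∠Y = -20.7°

38.2 mS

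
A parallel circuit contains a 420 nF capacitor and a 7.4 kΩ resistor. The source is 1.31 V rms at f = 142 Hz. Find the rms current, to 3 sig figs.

522 μA

ω = 2πf = 892.2 rad/s
X_C = 1/(ωC) = 2670 Ω
Parallel: admittances add. Y = 1/R + jωC
Y = (0.000135 + j0.000375) S
|Y| = 0.000398 S → |Z| = 1/|Y| = 2510 Ω, ∠Z = −∠Y = -70.2°
I = V/|Z| = 1.31/2510 = 522 μA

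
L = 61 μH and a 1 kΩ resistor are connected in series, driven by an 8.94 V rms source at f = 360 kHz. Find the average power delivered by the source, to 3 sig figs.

ω = 2πf = 2.262e+06 rad/s
X_L = ωL = 138 Ω
Z = 1000 + j138 Ω
|Z| = √(1000² + 138²) = 1010 Ω
∠Z = arctan(138/1000) = 7.86°
I = V/|Z| = 8.86 mA
P = VI cos φ = 8.94 × 0.00886 × cos(7.86°) = 78.4 mW

78.4 mW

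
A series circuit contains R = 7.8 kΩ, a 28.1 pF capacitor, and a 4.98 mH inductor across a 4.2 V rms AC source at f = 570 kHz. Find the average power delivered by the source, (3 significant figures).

ω = 2πf = 3.581e+06 rad/s
X_L = ωL = 17800 Ω
X_C = 1/(ωC) = 9940 Ω
Net reactance X = X_L − X_C = 7900 Ω
Z = 7800 + j7900 Ω
|Z| = √(7800² + 7900²) = 11100 Ω
∠Z = arctan(7900/7800) = 45.4°
I = V/|Z| = 378 μA
P = VI cos φ = 4.2 × 0.000378 × cos(45.4°) = 1.12 mW

1.12 mW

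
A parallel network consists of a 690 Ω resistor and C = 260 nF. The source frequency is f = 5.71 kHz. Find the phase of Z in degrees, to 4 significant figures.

ω = 2πf = 35880 rad/s
X_C = 1/(ωC) = 107.2 Ω
Parallel: admittances add. Y = 1/R + jωC
Y = (0.001449 + j0.009328) S
|Y| = 0.009440 S → |Z| = 1/|Y| = 105.9 Ω, ∠Z = −∠Y = -81.17°

-81.17°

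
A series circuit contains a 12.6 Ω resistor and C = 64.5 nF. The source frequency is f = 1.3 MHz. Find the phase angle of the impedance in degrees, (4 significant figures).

-8.567°

ω = 2πf = 8.168e+06 rad/s
X_C = 1/(ωC) = 1.898 Ω
Z = 12.60 − j1.898 Ω
|Z| = √(12.60² + 1.898²) = 12.74 Ω
∠Z = arctan(-1.898/12.60) = -8.567°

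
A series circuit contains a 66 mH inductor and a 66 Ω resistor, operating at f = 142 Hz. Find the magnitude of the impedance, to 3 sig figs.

ω = 2πf = 892.2 rad/s
X_L = ωL = 58.9 Ω
Z = 66.0 + j58.9 Ω
|Z| = √(66.0² + 58.9²) = 88.5 Ω

88.5 Ω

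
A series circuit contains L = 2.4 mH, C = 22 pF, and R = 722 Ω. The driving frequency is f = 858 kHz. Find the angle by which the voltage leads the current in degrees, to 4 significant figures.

ω = 2πf = 5.391e+06 rad/s
X_L = ωL = 12940 Ω
X_C = 1/(ωC) = 8432 Ω
Net reactance X = X_L − X_C = 4507 Ω
Z = 722.0 + j4507 Ω
|Z| = √(722.0² + 4507²) = 4564 Ω
∠Z = arctan(4507/722.0) = 80.90°

80.90°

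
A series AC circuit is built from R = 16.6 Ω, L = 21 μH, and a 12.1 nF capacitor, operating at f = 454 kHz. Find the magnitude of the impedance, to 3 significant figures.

35.1 Ω

ω = 2πf = 2.853e+06 rad/s
X_L = ωL = 59.9 Ω
X_C = 1/(ωC) = 29.0 Ω
Net reactance X = X_L − X_C = 30.9 Ω
Z = 16.6 + j30.9 Ω
|Z| = √(16.6² + 30.9²) = 35.1 Ω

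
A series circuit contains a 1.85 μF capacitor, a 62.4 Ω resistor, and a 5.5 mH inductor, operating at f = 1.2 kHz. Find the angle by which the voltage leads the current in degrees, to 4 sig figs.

ω = 2πf = 7540 rad/s
X_L = ωL = 41.47 Ω
X_C = 1/(ωC) = 71.69 Ω
Net reactance X = X_L − X_C = -30.22 Ω
Z = 62.40 − j30.22 Ω
|Z| = √(62.40² + 30.22²) = 69.33 Ω
∠Z = arctan(-30.22/62.40) = -25.84°

-25.84°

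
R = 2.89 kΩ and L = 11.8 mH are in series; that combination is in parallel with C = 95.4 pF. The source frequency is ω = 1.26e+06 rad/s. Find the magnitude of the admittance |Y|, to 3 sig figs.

56.8 μS

X_L = ωL = 14900 Ω
X_C = 1/(ωC) = 8320 Ω
Branch 1 (R+jX_L): Z₁ = 2890 + j14900 Ω, |Z₁| = 15100 Ω
Branch 2 (−jX_C): Z₂ = −j8320 Ω
Parallel: Z = Z₁Z₂/(Z₁+Z₂), |Z| = 17600 Ω, ∠Z = -77.2°
|Y| = 1/|Z| = 56.8 μS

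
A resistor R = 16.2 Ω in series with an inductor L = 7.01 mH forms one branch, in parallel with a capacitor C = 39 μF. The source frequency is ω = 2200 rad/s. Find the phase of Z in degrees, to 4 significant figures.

X_L = ωL = 15.42 Ω
X_C = 1/(ωC) = 11.66 Ω
Branch 1 (R+jX_L): Z₁ = 16.20 + j15.42 Ω, |Z₁| = 22.37 Ω
Branch 2 (−jX_C): Z₂ = −j11.66 Ω
Parallel: Z = Z₁Z₂/(Z₁+Z₂), |Z| = 15.67 Ω, ∠Z = -59.50°

-59.50°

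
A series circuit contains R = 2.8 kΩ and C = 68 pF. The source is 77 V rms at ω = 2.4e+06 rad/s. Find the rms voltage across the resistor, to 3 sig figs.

X_C = 1/(ωC) = 6130 Ω
Z = 2800 − j6130 Ω
|Z| = √(2800² + 6130²) = 6740 Ω
I = V/|Z| = 11.4 mA
V_R = I·|Z_R| = 0.0114 × 2800 = 32.0 V

32.0 V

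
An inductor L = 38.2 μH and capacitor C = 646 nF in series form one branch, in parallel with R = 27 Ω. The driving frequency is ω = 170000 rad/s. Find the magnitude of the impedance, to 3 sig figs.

2.60 Ω

X_L = ωL = 6.49 Ω
X_C = 1/(ωC) = 9.11 Ω
Branch 1: Z₁ = R = 27.0 Ω
Branch 2 (series LC): Z₂ = j(X_L − X_C) = −j2.61 Ω
Parallel: Z = Z₁Z₂/(Z₁+Z₂), |Z| = 2.60 Ω, ∠Z = -84.5°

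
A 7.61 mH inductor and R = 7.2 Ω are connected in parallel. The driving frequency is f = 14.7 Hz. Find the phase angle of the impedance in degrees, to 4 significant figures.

84.42°

ω = 2πf = 92.36 rad/s
X_L = ωL = 0.7029 Ω
Parallel: admittances add. Y = 1/R + 1/(jωL)
Y = (0.1389 − j1.423) S
|Y| = 1.429 S → |Z| = 1/|Y| = 0.6996 Ω, ∠Z = −∠Y = 84.42°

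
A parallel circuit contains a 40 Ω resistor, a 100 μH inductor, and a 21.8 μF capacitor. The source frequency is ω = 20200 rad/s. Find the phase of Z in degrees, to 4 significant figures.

65.43°

X_L = ωL = 2.020 Ω
X_C = 1/(ωC) = 2.271 Ω
Parallel: admittances add. Y = 1/R + 1/(jωL) + jωC
Y = (0.02500 − j0.05469) S
|Y| = 0.06013 S → |Z| = 1/|Y| = 16.63 Ω, ∠Z = −∠Y = 65.43°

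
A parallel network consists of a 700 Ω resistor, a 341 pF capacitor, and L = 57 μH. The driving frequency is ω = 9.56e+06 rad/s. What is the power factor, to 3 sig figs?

X_L = ωL = 545 Ω
X_C = 1/(ωC) = 307 Ω
Parallel: admittances add. Y = 1/R + 1/(jωL) + jωC
Y = (0.00143 + j0.00142) S
|Y| = 0.00202 S → |Z| = 1/|Y| = 496 Ω, ∠Z = −∠Y = -44.9°
cos φ = cos(-44.9°) = 0.708

0.708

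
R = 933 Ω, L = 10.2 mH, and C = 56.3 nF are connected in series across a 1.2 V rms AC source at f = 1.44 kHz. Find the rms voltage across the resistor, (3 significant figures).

0.536 V

ω = 2πf = 9048 rad/s
X_L = ωL = 92.3 Ω
X_C = 1/(ωC) = 1960 Ω
Net reactance X = X_L − X_C = -1870 Ω
Z = 933 − j1870 Ω
|Z| = √(933² + 1870²) = 2090 Ω
I = V/|Z| = 574 μA
V_R = I·|Z_R| = 0.000574 × 933 = 0.536 V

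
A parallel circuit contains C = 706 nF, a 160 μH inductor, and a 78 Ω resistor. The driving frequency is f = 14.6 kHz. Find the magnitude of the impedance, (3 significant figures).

ω = 2πf = 91730 rad/s
X_L = ωL = 14.7 Ω
X_C = 1/(ωC) = 15.4 Ω
Parallel: admittances add. Y = 1/R + 1/(jωL) + jωC
Y = (0.0128 − j0.00337) S
|Y| = 0.0133 S → |Z| = 1/|Y| = 75.4 Ω, ∠Z = −∠Y = 14.7°

75.4 Ω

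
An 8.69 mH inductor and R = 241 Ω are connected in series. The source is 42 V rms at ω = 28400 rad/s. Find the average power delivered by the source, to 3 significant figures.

X_L = ωL = 247 Ω
Z = 241 + j247 Ω
|Z| = √(241² + 247²) = 345 Ω
∠Z = arctan(247/241) = 45.7°
I = V/|Z| = 122 mA
P = VI cos φ = 42 × 0.122 × cos(45.7°) = 3.57 W

3.57 W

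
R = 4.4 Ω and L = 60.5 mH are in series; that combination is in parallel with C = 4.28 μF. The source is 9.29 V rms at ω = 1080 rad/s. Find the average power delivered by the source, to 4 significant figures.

88.54 mW

X_L = ωL = 65.34 Ω
X_C = 1/(ωC) = 216.3 Ω
Branch 1 (R+jX_L): Z₁ = 4.400 + j65.34 Ω, |Z₁| = 65.49 Ω
Branch 2 (−jX_C): Z₂ = −j216.3 Ω
Parallel: Z = Z₁Z₂/(Z₁+Z₂), |Z| = 93.79 Ω, ∠Z = 84.48°
I = V/|Z| = 99.06 mA
P = VI cos φ = 9.29 × 0.09906 × cos(84.48°) = 88.54 mW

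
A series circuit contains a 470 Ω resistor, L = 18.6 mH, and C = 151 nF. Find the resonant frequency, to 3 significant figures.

ω₀ = 1/√(LC) = 1/√(0.0186 × 1.51e-07) = 18870 rad/s
f₀ = ω₀/(2π) = 3.00 kHz

3.00 kHz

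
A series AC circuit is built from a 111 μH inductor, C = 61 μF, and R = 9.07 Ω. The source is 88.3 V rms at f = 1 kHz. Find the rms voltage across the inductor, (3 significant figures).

6.64 V

ω = 2πf = 6283 rad/s
X_L = ωL = 0.697 Ω
X_C = 1/(ωC) = 2.61 Ω
Net reactance X = X_L − X_C = -1.91 Ω
Z = 9.07 − j1.91 Ω
|Z| = √(9.07² + 1.91²) = 9.27 Ω
I = V/|Z| = 9.53 A
V_L = I·|Z_L| = 9.53 × 0.697 = 6.64 V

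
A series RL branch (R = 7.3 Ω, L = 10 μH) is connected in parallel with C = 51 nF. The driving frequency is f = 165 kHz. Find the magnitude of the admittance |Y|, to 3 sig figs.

46.9 mS

ω = 2πf = 1.037e+06 rad/s
X_L = ωL = 10.4 Ω
X_C = 1/(ωC) = 18.9 Ω
Branch 1 (R+jX_L): Z₁ = 7.30 + j10.4 Ω, |Z₁| = 12.7 Ω
Branch 2 (−jX_C): Z₂ = −j18.9 Ω
Parallel: Z = Z₁Z₂/(Z₁+Z₂), |Z| = 21.3 Ω, ∠Z = 14.3°
|Y| = 1/|Z| = 46.9 mS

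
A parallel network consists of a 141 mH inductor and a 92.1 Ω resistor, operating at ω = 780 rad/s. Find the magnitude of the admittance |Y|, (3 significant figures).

14.2 mS

X_L = ωL = 110 Ω
Parallel: admittances add. Y = 1/R + 1/(jωL)
Y = (0.0109 − j0.00909) S
|Y| = 0.0142 S → |Z| = 1/|Y| = 70.6 Ω, ∠Z = −∠Y = 39.9°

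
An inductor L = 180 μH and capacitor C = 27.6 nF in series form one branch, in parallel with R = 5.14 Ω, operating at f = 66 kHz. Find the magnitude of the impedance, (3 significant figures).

4.77 Ω

ω = 2πf = 414700 rad/s
X_L = ωL = 74.6 Ω
X_C = 1/(ωC) = 87.4 Ω
Branch 1: Z₁ = R = 5.14 Ω
Branch 2 (series LC): Z₂ = j(X_L − X_C) = −j12.7 Ω
Parallel: Z = Z₁Z₂/(Z₁+Z₂), |Z| = 4.77 Ω, ∠Z = -22.0°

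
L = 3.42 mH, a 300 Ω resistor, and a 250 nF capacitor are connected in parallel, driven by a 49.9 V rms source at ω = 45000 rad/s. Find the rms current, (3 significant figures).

X_L = ωL = 154 Ω
X_C = 1/(ωC) = 88.9 Ω
Parallel: admittances add. Y = 1/R + 1/(jωL) + jωC
Y = (0.00333 + j0.00475) S
|Y| = 0.00580 S → |Z| = 1/|Y| = 172 Ω, ∠Z = −∠Y = -55.0°
I = V/|Z| = 49.9/172 = 290 mA

290 mA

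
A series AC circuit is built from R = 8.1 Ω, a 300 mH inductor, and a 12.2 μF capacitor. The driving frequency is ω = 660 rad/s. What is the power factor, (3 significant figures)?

0.109

X_L = ωL = 198 Ω
X_C = 1/(ωC) = 124 Ω
Net reactance X = X_L − X_C = 73.8 Ω
Z = 8.10 + j73.8 Ω
|Z| = √(8.10² + 73.8²) = 74.3 Ω
∠Z = arctan(73.8/8.10) = 83.7°
cos φ = cos(83.7°) = 0.109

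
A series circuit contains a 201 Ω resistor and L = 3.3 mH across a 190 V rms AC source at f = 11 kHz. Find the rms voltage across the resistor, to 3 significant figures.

ω = 2πf = 69120 rad/s
X_L = ωL = 228 Ω
Z = 201 + j228 Ω
|Z| = √(201² + 228²) = 304 Ω
I = V/|Z| = 625 mA
V_R = I·|Z_R| = 0.625 × 201 = 126 V

126 V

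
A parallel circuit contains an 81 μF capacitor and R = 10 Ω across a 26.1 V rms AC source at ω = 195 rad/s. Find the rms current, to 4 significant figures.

2.642 A

X_C = 1/(ωC) = 63.31 Ω
Parallel: admittances add. Y = 1/R + jωC
Y = (0.1000 + j0.01580) S
|Y| = 0.1012 S → |Z| = 1/|Y| = 9.878 Ω, ∠Z = −∠Y = -8.976°
I = V/|Z| = 26.1/9.878 = 2.642 A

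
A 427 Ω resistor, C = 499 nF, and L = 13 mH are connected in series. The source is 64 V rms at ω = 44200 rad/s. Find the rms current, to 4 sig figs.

94.11 mA

X_L = ωL = 574.6 Ω
X_C = 1/(ωC) = 45.34 Ω
Net reactance X = X_L − X_C = 529.3 Ω
Z = 427.0 + j529.3 Ω
|Z| = √(427.0² + 529.3²) = 680.0 Ω
I = V/|Z| = 64/680.0 = 94.11 mA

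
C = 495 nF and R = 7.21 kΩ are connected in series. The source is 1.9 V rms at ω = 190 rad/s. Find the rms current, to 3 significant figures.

148 μA

X_C = 1/(ωC) = 10600 Ω
Z = 7210 − j10600 Ω
|Z| = √(7210² + 10600²) = 12800 Ω
I = V/|Z| = 1.9/12800 = 148 μA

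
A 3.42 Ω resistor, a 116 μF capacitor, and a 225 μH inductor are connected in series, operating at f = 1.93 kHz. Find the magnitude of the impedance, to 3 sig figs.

ω = 2πf = 12130 rad/s
X_L = ωL = 2.73 Ω
X_C = 1/(ωC) = 0.711 Ω
Net reactance X = X_L − X_C = 2.02 Ω
Z = 3.42 + j2.02 Ω
|Z| = √(3.42² + 2.02²) = 3.97 Ω

3.97 Ω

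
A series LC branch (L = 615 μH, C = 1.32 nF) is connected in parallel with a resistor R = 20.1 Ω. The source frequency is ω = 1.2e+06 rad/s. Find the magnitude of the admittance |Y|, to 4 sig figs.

50.63 mS

X_L = ωL = 738.0 Ω
X_C = 1/(ωC) = 631.3 Ω
Branch 1: Z₁ = R = 20.10 Ω
Branch 2 (series LC): Z₂ = j(X_L − X_C) = j106.7 Ω
Parallel: Z = Z₁Z₂/(Z₁+Z₂), |Z| = 19.75 Ω, ∠Z = 10.67°
|Y| = 1/|Z| = 50.63 mS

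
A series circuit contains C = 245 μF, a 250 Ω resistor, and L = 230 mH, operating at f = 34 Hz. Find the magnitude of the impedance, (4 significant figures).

ω = 2πf = 213.6 rad/s
X_L = ωL = 49.13 Ω
X_C = 1/(ωC) = 19.11 Ω
Net reactance X = X_L − X_C = 30.03 Ω
Z = 250.0 + j30.03 Ω
|Z| = √(250.0² + 30.03²) = 251.8 Ω

251.8 Ω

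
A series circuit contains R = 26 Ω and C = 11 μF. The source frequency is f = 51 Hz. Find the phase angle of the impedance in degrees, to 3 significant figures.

-84.8°

ω = 2πf = 320.4 rad/s
X_C = 1/(ωC) = 284 Ω
Z = 26.0 − j284 Ω
|Z| = √(26.0² + 284²) = 285 Ω
∠Z = arctan(-284/26.0) = -84.8°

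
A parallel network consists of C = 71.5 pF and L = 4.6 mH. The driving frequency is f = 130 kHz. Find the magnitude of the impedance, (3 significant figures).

ω = 2πf = 816800 rad/s
X_L = ωL = 3760 Ω
X_C = 1/(ωC) = 17100 Ω
Parallel: admittances add. Y = 1/(jωL) + jωC
Y = (0 − j0.000208) S
|Y| = 0.000208 S → |Z| = 1/|Y| = 4810 Ω, ∠Z = −∠Y = 90.0°

4810 Ω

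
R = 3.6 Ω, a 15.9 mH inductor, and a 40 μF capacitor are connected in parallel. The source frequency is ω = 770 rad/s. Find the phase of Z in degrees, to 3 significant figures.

X_L = ωL = 12.2 Ω
X_C = 1/(ωC) = 32.5 Ω
Parallel: admittances add. Y = 1/R + 1/(jωL) + jωC
Y = (0.278 − j0.0509) S
|Y| = 0.282 S → |Z| = 1/|Y| = 3.54 Ω, ∠Z = −∠Y = 10.4°

10.4°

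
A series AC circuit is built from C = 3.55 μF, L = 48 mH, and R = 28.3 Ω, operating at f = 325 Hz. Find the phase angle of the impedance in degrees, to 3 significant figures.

ω = 2πf = 2042 rad/s
X_L = ωL = 98.0 Ω
X_C = 1/(ωC) = 138 Ω
Net reactance X = X_L − X_C = -39.9 Ω
Z = 28.3 − j39.9 Ω
|Z| = √(28.3² + 39.9²) = 48.9 Ω
∠Z = arctan(-39.9/28.3) = -54.7°

-54.7°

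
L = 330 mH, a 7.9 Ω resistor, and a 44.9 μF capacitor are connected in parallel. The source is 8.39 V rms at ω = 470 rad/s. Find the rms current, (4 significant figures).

1.069 A

X_L = ωL = 155.1 Ω
X_C = 1/(ωC) = 47.39 Ω
Parallel: admittances add. Y = 1/R + 1/(jωL) + jωC
Y = (0.1266 + j0.01466) S
|Y| = 0.1274 S → |Z| = 1/|Y| = 7.848 Ω, ∠Z = −∠Y = -6.604°
I = V/|Z| = 8.39/7.848 = 1.069 A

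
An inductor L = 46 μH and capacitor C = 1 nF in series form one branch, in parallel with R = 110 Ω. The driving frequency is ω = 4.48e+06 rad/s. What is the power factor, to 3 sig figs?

X_L = ωL = 206 Ω
X_C = 1/(ωC) = 223 Ω
Branch 1: Z₁ = R = 110 Ω
Branch 2 (series LC): Z₂ = j(X_L − X_C) = −j17.1 Ω
Parallel: Z = Z₁Z₂/(Z₁+Z₂), |Z| = 16.9 Ω, ∠Z = -81.1°
cos φ = cos(-81.1°) = 0.154

0.154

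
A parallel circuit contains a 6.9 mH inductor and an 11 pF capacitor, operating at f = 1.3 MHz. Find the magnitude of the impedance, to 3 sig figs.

ω = 2πf = 8.168e+06 rad/s
X_L = ωL = 56400 Ω
X_C = 1/(ωC) = 11100 Ω
Parallel: admittances add. Y = 1/(jωL) + jωC
Y = (0 + j7.21e-05) S
|Y| = 7.21e-05 S → |Z| = 1/|Y| = 13900 Ω, ∠Z = −∠Y = -90.0°

13900 Ω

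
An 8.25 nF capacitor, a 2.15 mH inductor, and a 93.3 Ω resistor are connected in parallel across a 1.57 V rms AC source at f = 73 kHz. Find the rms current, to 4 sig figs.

ω = 2πf = 458700 rad/s
X_L = ωL = 986.1 Ω
X_C = 1/(ωC) = 264.3 Ω
Parallel: admittances add. Y = 1/R + 1/(jωL) + jωC
Y = (0.01072 + j0.002770) S
|Y| = 0.01107 S → |Z| = 1/|Y| = 90.33 Ω, ∠Z = −∠Y = -14.49°
I = V/|Z| = 1.57/90.33 = 17.38 mA

17.38 mA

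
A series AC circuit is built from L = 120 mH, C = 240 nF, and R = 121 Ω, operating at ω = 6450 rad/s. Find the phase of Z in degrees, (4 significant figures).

X_L = ωL = 774.0 Ω
X_C = 1/(ωC) = 646.0 Ω
Net reactance X = X_L − X_C = 128.0 Ω
Z = 121.0 + j128.0 Ω
|Z| = √(121.0² + 128.0²) = 176.1 Ω
∠Z = arctan(128.0/121.0) = 46.61°

46.61°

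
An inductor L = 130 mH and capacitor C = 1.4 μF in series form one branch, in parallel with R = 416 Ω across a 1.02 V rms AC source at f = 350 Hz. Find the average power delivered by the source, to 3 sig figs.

ω = 2πf = 2199 rad/s
X_L = ωL = 286 Ω
X_C = 1/(ωC) = 325 Ω
Branch 1: Z₁ = R = 416 Ω
Branch 2 (series LC): Z₂ = j(X_L − X_C) = −j38.9 Ω
Parallel: Z = Z₁Z₂/(Z₁+Z₂), |Z| = 38.8 Ω, ∠Z = -84.7°
I = V/|Z| = 26.3 mA
P = VI cos φ = 1.02 × 0.0263 × cos(-84.7°) = 2.50 mW

2.50 mW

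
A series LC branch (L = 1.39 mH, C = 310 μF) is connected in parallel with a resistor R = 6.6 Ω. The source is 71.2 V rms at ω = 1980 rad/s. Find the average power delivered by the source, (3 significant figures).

768 W

X_L = ωL = 2.75 Ω
X_C = 1/(ωC) = 1.63 Ω
Branch 1: Z₁ = R = 6.60 Ω
Branch 2 (series LC): Z₂ = j(X_L − X_C) = j1.12 Ω
Parallel: Z = Z₁Z₂/(Z₁+Z₂), |Z| = 1.11 Ω, ∠Z = 80.3°
I = V/|Z| = 64.3 A
P = VI cos φ = 71.2 × 64.3 × cos(80.3°) = 768 W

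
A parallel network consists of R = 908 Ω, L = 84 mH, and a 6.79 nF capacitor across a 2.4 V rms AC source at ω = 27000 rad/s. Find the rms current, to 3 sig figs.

X_L = ωL = 2270 Ω
X_C = 1/(ωC) = 5450 Ω
Parallel: admittances add. Y = 1/R + 1/(jωL) + jωC
Y = (0.00110 − j0.000258) S
|Y| = 0.00113 S → |Z| = 1/|Y| = 884 Ω, ∠Z = −∠Y = 13.2°
I = V/|Z| = 2.4/884 = 2.71 mA

2.71 mA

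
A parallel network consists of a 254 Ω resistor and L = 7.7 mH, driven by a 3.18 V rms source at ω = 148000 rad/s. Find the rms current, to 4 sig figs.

X_L = ωL = 1140 Ω
Parallel: admittances add. Y = 1/R + 1/(jωL)
Y = (0.003937 − j0.0008775) S
|Y| = 0.004034 S → |Z| = 1/|Y| = 247.9 Ω, ∠Z = −∠Y = 12.57°
I = V/|Z| = 3.18/247.9 = 12.83 mA

12.83 mA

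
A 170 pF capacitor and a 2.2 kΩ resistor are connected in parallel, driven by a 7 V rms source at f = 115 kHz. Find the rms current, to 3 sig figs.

ω = 2πf = 722600 rad/s
X_C = 1/(ωC) = 8140 Ω
Parallel: admittances add. Y = 1/R + jωC
Y = (0.000455 + j0.000123) S
|Y| = 0.000471 S → |Z| = 1/|Y| = 2120 Ω, ∠Z = −∠Y = -15.1°
I = V/|Z| = 7/2120 = 3.30 mA

3.30 mA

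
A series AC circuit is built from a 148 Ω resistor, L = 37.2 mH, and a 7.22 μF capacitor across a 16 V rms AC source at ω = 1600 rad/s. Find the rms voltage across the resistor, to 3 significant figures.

15.7 V

X_L = ωL = 59.5 Ω
X_C = 1/(ωC) = 86.6 Ω
Net reactance X = X_L − X_C = -27.0 Ω
Z = 148 − j27.0 Ω
|Z| = √(148² + 27.0²) = 150 Ω
I = V/|Z| = 106 mA
V_R = I·|Z_R| = 0.106 × 148 = 15.7 V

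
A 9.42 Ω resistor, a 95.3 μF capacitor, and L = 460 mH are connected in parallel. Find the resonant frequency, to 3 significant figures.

ω₀ = 1/√(LC) = 1/√(0.46 × 9.53e-05) = 151.0 rad/s
f₀ = ω₀/(2π) = 24.0 Hz

24.0 Hz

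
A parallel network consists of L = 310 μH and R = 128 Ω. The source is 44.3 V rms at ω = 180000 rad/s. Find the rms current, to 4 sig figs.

866.1 mA

X_L = ωL = 55.80 Ω
Parallel: admittances add. Y = 1/R + 1/(jωL)
Y = (0.007812 − j0.01792) S
|Y| = 0.01955 S → |Z| = 1/|Y| = 51.15 Ω, ∠Z = −∠Y = 66.45°
I = V/|Z| = 44.3/51.15 = 866.1 mA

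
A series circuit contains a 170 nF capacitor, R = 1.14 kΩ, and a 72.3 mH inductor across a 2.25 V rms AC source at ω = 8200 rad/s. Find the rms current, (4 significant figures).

1.962 mA

X_L = ωL = 592.9 Ω
X_C = 1/(ωC) = 717.4 Ω
Net reactance X = X_L − X_C = -124.5 Ω
Z = 1140 − j124.5 Ω
|Z| = √(1140² + 124.5²) = 1147 Ω
I = V/|Z| = 2.25/1147 = 1.962 mA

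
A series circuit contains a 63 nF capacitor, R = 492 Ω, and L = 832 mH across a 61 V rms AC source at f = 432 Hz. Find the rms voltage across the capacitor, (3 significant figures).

ω = 2πf = 2714 rad/s
X_L = ωL = 2260 Ω
X_C = 1/(ωC) = 5850 Ω
Net reactance X = X_L − X_C = -3590 Ω
Z = 492 − j3590 Ω
|Z| = √(492² + 3590²) = 3620 Ω
I = V/|Z| = 16.8 mA
V_C = I·|Z_C| = 0.0168 × 5850 = 98.5 V

98.5 V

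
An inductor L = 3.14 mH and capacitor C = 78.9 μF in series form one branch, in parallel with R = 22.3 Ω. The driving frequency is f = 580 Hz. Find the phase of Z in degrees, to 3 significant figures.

70.3°

ω = 2πf = 3644 rad/s
X_L = ωL = 11.4 Ω
X_C = 1/(ωC) = 3.48 Ω
Branch 1: Z₁ = R = 22.3 Ω
Branch 2 (series LC): Z₂ = j(X_L − X_C) = j7.97 Ω
Parallel: Z = Z₁Z₂/(Z₁+Z₂), |Z| = 7.50 Ω, ∠Z = 70.3°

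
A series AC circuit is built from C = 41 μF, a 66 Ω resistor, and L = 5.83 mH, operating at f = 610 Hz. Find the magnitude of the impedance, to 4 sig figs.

67.91 Ω

ω = 2πf = 3833 rad/s
X_L = ωL = 22.34 Ω
X_C = 1/(ωC) = 6.364 Ω
Net reactance X = X_L − X_C = 15.98 Ω
Z = 66.00 + j15.98 Ω
|Z| = √(66.00² + 15.98²) = 67.91 Ω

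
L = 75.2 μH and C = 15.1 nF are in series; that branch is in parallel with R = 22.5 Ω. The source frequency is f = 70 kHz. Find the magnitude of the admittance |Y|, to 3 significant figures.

45.3 mS

ω = 2πf = 439800 rad/s
X_L = ωL = 33.1 Ω
X_C = 1/(ωC) = 151 Ω
Branch 1: Z₁ = R = 22.5 Ω
Branch 2 (series LC): Z₂ = j(X_L − X_C) = −j117 Ω
Parallel: Z = Z₁Z₂/(Z₁+Z₂), |Z| = 22.1 Ω, ∠Z = -10.8°
|Y| = 1/|Z| = 45.3 mS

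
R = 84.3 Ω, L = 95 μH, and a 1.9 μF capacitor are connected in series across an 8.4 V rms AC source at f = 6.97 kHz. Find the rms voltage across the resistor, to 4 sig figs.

ω = 2πf = 43790 rad/s
X_L = ωL = 4.160 Ω
X_C = 1/(ωC) = 12.02 Ω
Net reactance X = X_L − X_C = -7.858 Ω
Z = 84.30 − j7.858 Ω
|Z| = √(84.30² + 7.858²) = 84.67 Ω
I = V/|Z| = 99.21 mA
V_R = I·|Z_R| = 0.09921 × 84.30 = 8.364 V

8.364 V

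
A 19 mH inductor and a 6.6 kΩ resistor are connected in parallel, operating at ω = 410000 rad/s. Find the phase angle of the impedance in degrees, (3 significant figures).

X_L = ωL = 7790 Ω
Parallel: admittances add. Y = 1/R + 1/(jωL)
Y = (0.000152 − j0.000128) S
|Y| = 0.000199 S → |Z| = 1/|Y| = 5040 Ω, ∠Z = −∠Y = 40.3°

40.3°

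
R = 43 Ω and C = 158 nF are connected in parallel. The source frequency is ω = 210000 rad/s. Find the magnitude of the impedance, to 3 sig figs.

24.7 Ω

X_C = 1/(ωC) = 30.1 Ω
Parallel: admittances add. Y = 1/R + jωC
Y = (0.0233 + j0.0332) S
|Y| = 0.0405 S → |Z| = 1/|Y| = 24.7 Ω, ∠Z = −∠Y = -55.0°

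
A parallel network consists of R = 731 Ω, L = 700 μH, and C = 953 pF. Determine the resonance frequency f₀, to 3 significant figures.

ω₀ = 1/√(LC) = 1/√(0.0007 × 9.53e-10) = 1.224e+06 rad/s
f₀ = ω₀/(2π) = 195 kHz

195 kHz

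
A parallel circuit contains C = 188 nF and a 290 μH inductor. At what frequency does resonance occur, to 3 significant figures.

ω₀ = 1/√(LC) = 1/√(0.00029 × 1.88e-07) = 135400 rad/s
f₀ = ω₀/(2π) = 21.6 kHz

21.6 kHz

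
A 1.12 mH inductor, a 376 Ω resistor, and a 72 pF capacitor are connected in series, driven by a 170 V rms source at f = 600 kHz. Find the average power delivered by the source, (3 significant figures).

25.2 W

ω = 2πf = 3.77e+06 rad/s
X_L = ωL = 4220 Ω
X_C = 1/(ωC) = 3680 Ω
Net reactance X = X_L − X_C = 538 Ω
Z = 376 + j538 Ω
|Z| = √(376² + 538²) = 656 Ω
∠Z = arctan(538/376) = 55.1°
I = V/|Z| = 259 mA
P = VI cos φ = 170 × 0.259 × cos(55.1°) = 25.2 W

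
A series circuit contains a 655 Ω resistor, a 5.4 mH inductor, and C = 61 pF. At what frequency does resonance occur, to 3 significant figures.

277 kHz

ω₀ = 1/√(LC) = 1/√(0.0054 × 6.1e-11) = 1.742e+06 rad/s
f₀ = ω₀/(2π) = 277 kHz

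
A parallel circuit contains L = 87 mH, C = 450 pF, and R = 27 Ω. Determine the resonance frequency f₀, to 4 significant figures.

25.44 kHz

ω₀ = 1/√(LC) = 1/√(0.087 × 4.5e-10) = 159800 rad/s
f₀ = ω₀/(2π) = 25.44 kHz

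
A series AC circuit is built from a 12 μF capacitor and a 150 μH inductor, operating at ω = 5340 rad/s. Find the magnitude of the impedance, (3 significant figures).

X_L = ωL = 0.801 Ω
X_C = 1/(ωC) = 15.6 Ω
Net reactance X = X_L − X_C = -14.8 Ω
Z = − j14.8 Ω
|Z| = √(0² + 14.8²) = 14.8 Ω

14.8 Ω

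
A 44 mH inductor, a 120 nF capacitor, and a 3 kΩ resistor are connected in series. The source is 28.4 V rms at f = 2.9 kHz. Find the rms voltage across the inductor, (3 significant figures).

ω = 2πf = 18220 rad/s
X_L = ωL = 802 Ω
X_C = 1/(ωC) = 457 Ω
Net reactance X = X_L − X_C = 344 Ω
Z = 3000 + j344 Ω
|Z| = √(3000² + 344²) = 3020 Ω
I = V/|Z| = 9.40 mA
V_L = I·|Z_L| = 0.00940 × 802 = 7.54 V

7.54 V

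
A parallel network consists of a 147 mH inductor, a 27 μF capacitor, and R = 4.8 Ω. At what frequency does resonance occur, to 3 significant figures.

ω₀ = 1/√(LC) = 1/√(0.147 × 2.7e-05) = 501.9 rad/s
f₀ = ω₀/(2π) = 79.9 Hz

79.9 Hz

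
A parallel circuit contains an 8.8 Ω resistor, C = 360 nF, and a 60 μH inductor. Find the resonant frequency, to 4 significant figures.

34.24 kHz

ω₀ = 1/√(LC) = 1/√(6e-05 × 3.6e-07) = 215200 rad/s
f₀ = ω₀/(2π) = 34.24 kHz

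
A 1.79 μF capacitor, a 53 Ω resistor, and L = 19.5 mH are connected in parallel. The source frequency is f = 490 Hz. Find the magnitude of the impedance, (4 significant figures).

45.63 Ω

ω = 2πf = 3079 rad/s
X_L = ωL = 60.04 Ω
X_C = 1/(ωC) = 181.5 Ω
Parallel: admittances add. Y = 1/R + 1/(jωL) + jωC
Y = (0.01887 − j0.01115) S
|Y| = 0.02191 S → |Z| = 1/|Y| = 45.63 Ω, ∠Z = −∠Y = 30.57°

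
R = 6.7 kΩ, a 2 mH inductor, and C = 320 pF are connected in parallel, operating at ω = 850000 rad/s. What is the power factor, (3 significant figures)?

X_L = ωL = 1700 Ω
X_C = 1/(ωC) = 3680 Ω
Parallel: admittances add. Y = 1/R + 1/(jωL) + jωC
Y = (0.000149 − j0.000316) S
|Y| = 0.000350 S → |Z| = 1/|Y| = 2860 Ω, ∠Z = −∠Y = 64.7°
cos φ = cos(64.7°) = 0.427

0.427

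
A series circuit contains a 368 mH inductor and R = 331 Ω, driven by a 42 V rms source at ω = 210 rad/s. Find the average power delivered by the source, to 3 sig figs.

5.05 W

X_L = ωL = 77.3 Ω
Z = 331 + j77.3 Ω
|Z| = √(331² + 77.3²) = 340 Ω
∠Z = arctan(77.3/331) = 13.1°
I = V/|Z| = 124 mA
P = VI cos φ = 42 × 0.124 × cos(13.1°) = 5.05 W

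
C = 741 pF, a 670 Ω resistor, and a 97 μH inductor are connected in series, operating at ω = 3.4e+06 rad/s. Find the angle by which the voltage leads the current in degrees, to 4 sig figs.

X_L = ωL = 329.8 Ω
X_C = 1/(ωC) = 396.9 Ω
Net reactance X = X_L − X_C = -67.12 Ω
Z = 670.0 − j67.12 Ω
|Z| = √(670.0² + 67.12²) = 673.4 Ω
∠Z = arctan(-67.12/670.0) = -5.721°

-5.721°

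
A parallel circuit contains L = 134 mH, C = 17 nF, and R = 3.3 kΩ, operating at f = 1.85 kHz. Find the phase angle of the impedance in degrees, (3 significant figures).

ω = 2πf = 11620 rad/s
X_L = ωL = 1560 Ω
X_C = 1/(ωC) = 5060 Ω
Parallel: admittances add. Y = 1/R + 1/(jωL) + jωC
Y = (0.000303 − j0.000444) S
|Y| = 0.000538 S → |Z| = 1/|Y| = 1860 Ω, ∠Z = −∠Y = 55.7°

55.7°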